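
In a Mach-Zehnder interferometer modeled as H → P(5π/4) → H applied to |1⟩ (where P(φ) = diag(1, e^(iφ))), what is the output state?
(0.8536 + (1/√8)i)|0⟩ + (0.1464 - (1/√8)i)|1⟩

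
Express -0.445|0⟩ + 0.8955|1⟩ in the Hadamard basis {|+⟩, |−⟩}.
0.3186|+⟩ - 0.9479|−⟩

With |ψ⟩ = α|0⟩ + β|1⟩, the Hadamard-basis coefficients are ⟨+|ψ⟩ = (α + β)/√2 and ⟨−|ψ⟩ = (α − β)/√2.
Here α = -0.445, β = 0.8955: (α + β)/√2 = 0.3186, (α − β)/√2 = -0.9479.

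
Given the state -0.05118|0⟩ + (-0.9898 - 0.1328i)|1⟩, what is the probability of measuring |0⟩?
0.002619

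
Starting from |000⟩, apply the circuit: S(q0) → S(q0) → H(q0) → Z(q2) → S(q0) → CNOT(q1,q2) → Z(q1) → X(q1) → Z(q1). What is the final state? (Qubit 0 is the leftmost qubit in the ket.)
-1/√2|010⟩ - (1/√2)i|110⟩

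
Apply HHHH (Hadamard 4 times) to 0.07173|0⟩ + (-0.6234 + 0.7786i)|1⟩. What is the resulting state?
0.07173|0⟩ + (-0.6234 + 0.7786i)|1⟩

H² = I, so an even number of Hadamards cancels: H^4 = I and the state is unchanged.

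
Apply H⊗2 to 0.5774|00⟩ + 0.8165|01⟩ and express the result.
0.697|00⟩ - 0.1196|01⟩ + 0.697|10⟩ - 0.1196|11⟩

H⊗2 gives amp(|y⟩) = (1/2) Σ_x (−1)^(x·y) amp(|x⟩), where x·y is the number of positions in which both x and y have a 1.
|00⟩: (0.5774 + 0.8165)/2 = 0.697
|01⟩: (0.5774 - 0.8165)/2 = -0.1196
|10⟩: (0.5774 + 0.8165)/2 = 0.697
|11⟩: (0.5774 - 0.8165)/2 = -0.1196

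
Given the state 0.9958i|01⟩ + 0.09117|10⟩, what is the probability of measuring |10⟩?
0.008312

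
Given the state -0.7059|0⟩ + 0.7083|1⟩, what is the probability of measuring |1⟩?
0.5017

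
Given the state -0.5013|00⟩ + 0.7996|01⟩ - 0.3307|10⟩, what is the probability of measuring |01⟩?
0.6394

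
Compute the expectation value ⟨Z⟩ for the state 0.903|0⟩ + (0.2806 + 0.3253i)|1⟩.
0.6309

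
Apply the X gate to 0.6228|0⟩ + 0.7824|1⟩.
0.7824|0⟩ + 0.6228|1⟩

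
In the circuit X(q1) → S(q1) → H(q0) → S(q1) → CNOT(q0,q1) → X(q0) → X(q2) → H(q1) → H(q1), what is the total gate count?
9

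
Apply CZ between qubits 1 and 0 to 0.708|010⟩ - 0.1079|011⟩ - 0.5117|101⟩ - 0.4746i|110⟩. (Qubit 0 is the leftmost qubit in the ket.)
0.708|010⟩ - 0.1079|011⟩ - 0.5117|101⟩ + 0.4746i|110⟩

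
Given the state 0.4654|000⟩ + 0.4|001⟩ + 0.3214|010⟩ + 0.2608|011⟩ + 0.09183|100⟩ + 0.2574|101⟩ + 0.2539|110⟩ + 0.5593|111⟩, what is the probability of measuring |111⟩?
0.3128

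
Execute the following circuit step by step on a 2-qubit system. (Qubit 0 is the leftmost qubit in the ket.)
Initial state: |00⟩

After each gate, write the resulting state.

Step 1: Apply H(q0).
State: 1/√2|00⟩ + 1/√2|10⟩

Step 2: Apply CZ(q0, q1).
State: 1/√2|00⟩ + 1/√2|10⟩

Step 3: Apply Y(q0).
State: -(1/√2)i|00⟩ + (1/√2)i|10⟩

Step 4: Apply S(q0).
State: -(1/√2)i|00⟩ - 1/√2|10⟩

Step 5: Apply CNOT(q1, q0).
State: -(1/√2)i|00⟩ - 1/√2|10⟩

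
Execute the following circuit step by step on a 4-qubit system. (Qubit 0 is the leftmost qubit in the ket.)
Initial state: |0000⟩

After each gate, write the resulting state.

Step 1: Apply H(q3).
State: 1/√2|0000⟩ + 1/√2|0001⟩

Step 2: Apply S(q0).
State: 1/√2|0000⟩ + 1/√2|0001⟩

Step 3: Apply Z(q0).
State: 1/√2|0000⟩ + 1/√2|0001⟩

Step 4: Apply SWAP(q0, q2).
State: 1/√2|0000⟩ + 1/√2|0001⟩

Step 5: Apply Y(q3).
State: -(1/√2)i|0000⟩ + (1/√2)i|0001⟩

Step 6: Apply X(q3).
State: (1/√2)i|0000⟩ - (1/√2)i|0001⟩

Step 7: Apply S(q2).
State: (1/√2)i|0000⟩ - (1/√2)i|0001⟩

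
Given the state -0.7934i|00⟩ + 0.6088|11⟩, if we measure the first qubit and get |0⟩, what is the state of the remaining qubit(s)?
-i|0⟩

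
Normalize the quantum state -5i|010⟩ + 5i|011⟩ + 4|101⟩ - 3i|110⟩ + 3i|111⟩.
-0.5455i|010⟩ + 0.5455i|011⟩ + 0.4364|101⟩ - 0.3273i|110⟩ + 0.3273i|111⟩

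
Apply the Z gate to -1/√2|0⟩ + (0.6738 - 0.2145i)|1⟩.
-1/√2|0⟩ + (-0.6738 + 0.2145i)|1⟩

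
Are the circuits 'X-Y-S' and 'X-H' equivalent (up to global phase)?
No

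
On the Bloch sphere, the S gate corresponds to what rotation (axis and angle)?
Rotation by π/2 around the z-axis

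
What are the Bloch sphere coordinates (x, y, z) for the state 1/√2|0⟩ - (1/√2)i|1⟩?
(0, -1, 0)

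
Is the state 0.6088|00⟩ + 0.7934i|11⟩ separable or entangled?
Entangled

Writing the state as a|00⟩ + b|01⟩ + c|10⟩ + d|11⟩, it is a product state iff ad − bc = 0.
Here (a, b, c, d) = (0.6088, 0, 0, 0.7934i): ad − bc = (0.6088)(0.7934i) − (0)(0) = 0.483i ≠ 0, so the state is entangled.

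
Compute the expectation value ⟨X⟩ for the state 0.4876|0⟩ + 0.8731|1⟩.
0.8514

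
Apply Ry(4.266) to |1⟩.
-0.8461|0⟩ - 0.5331|1⟩

Ry(4.266) = [[cos(θ/2), −sin(θ/2)], [sin(θ/2), cos(θ/2)]]; θ = 4.266, cos(θ/2) ≈ -0.533052, sin(θ/2) ≈ 0.846082.
With a = amp(|0⟩) = 0 and b = amp(|1⟩) = 1:
new amp(|0⟩) = (-0.533052)·a + (-0.846082)·b = -0.8461
new amp(|1⟩) = (0.846082)·a + (-0.533052)·b = -0.5331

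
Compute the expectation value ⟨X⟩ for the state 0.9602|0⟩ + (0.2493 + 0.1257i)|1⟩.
0.4788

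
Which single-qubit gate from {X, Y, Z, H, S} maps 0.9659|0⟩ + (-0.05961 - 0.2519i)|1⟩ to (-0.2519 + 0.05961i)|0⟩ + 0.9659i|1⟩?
Y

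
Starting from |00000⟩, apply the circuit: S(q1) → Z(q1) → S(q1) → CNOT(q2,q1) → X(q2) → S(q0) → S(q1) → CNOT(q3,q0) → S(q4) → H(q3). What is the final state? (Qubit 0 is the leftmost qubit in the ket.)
1/√2|00100⟩ + 1/√2|00110⟩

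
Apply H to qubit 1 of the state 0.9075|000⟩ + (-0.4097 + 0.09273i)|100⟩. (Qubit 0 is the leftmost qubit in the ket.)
0.6417|000⟩ + 0.6417|010⟩ + (-0.2897 + 0.06557i)|100⟩ + (-0.2897 + 0.06557i)|110⟩

H on qubit 1 mixes each pair of kets that differ only in qubit 1: amplitudes (a, b) of (|…0…⟩, |…1…⟩) become ((a + b)/√2, (a − b)/√2). Kets absent from the input have amplitude 0.
(|000⟩, |010⟩): (a, b) = (0.9075, 0) → (0.6417, 0.6417)
(|100⟩, |110⟩): (a, b) = ((-0.4097 + 0.09273i), 0) → ((-0.2897 + 0.06557i), (-0.2897 + 0.06557i))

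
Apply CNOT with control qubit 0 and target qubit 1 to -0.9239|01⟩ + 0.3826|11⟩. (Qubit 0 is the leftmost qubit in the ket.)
-0.9239|01⟩ + 0.3826|10⟩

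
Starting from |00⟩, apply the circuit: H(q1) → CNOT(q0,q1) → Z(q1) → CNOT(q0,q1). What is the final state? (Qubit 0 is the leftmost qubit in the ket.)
1/√2|00⟩ - 1/√2|01⟩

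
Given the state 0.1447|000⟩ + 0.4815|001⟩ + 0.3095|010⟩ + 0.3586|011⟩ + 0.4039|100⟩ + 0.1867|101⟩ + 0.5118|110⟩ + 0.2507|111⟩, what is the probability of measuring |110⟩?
0.2619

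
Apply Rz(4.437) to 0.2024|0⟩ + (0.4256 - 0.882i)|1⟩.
(-0.1221 - 0.1614i)|0⟩ + (0.4466 + 0.8716i)|1⟩

Rz(4.437) = [[e^(−iθ/2), 0], [0, e^(iθ/2)]] with e^(±iθ/2) = cos(θ/2) ± i·sin(θ/2); θ = 4.437, cos(θ/2) ≈ -0.603357, sin(θ/2) ≈ 0.797471.
With a = amp(|0⟩) = 0.2024 and b = amp(|1⟩) = (0.4256 - 0.882i):
new amp(|0⟩) = (-0.603357 - 0.797471i)·a = (-0.1221 - 0.1614i)
new amp(|1⟩) = (-0.603357 + 0.797471i)·b = (0.4466 + 0.8716i)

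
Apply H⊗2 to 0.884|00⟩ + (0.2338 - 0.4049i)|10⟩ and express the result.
(0.5589 - 0.2025i)|00⟩ + (0.5589 - 0.2025i)|01⟩ + (0.3251 + 0.2025i)|10⟩ + (0.3251 + 0.2025i)|11⟩

H⊗2 gives amp(|y⟩) = (1/2) Σ_x (−1)^(x·y) amp(|x⟩), where x·y is the number of positions in which both x and y have a 1.
|00⟩: (0.884 + (0.2338 - 0.4049i))/2 = (0.5589 - 0.2025i)
|01⟩: (0.884 + (0.2338 - 0.4049i))/2 = (0.5589 - 0.2025i)
|10⟩: (0.884 - (0.2338 - 0.4049i))/2 = (0.3251 + 0.2025i)
|11⟩: (0.884 - (0.2338 - 0.4049i))/2 = (0.3251 + 0.2025i)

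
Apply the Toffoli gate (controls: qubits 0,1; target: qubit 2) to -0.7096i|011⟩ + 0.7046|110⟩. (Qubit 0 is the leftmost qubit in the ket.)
-0.7096i|011⟩ + 0.7046|111⟩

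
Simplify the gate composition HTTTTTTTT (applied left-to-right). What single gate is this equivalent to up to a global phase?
H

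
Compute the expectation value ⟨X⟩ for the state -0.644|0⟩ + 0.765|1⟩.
-0.9853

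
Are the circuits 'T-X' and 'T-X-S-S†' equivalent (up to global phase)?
Yes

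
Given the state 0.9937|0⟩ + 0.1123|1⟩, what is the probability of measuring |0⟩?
0.9874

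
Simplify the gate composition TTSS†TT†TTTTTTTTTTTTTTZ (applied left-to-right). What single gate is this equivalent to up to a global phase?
Z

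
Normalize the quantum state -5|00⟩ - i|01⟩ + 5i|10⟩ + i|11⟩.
-0.6934|00⟩ - 0.1387i|01⟩ + 0.6934i|10⟩ + 0.1387i|11⟩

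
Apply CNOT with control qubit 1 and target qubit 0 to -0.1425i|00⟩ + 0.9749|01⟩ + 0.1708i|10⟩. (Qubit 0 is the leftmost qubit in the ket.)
-0.1425i|00⟩ + 0.1708i|10⟩ + 0.9749|11⟩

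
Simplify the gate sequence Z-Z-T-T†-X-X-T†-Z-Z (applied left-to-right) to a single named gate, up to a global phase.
T†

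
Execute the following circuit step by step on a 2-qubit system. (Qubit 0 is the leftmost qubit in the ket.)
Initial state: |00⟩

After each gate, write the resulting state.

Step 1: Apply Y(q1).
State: i|01⟩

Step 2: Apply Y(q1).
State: |00⟩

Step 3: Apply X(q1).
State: |01⟩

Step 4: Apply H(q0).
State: 1/√2|01⟩ + 1/√2|11⟩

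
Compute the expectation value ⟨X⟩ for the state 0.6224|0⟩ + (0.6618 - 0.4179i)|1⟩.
0.8238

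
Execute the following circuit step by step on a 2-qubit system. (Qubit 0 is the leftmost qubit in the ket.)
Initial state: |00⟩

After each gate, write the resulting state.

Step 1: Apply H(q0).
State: 1/√2|00⟩ + 1/√2|10⟩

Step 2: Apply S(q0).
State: 1/√2|00⟩ + (1/√2)i|10⟩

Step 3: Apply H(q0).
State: (1/2 + (1/2)i)|00⟩ + (1/2 - (1/2)i)|10⟩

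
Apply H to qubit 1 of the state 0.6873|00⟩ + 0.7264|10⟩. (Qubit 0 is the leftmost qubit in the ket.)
0.486|00⟩ + 0.486|01⟩ + 0.5136|10⟩ + 0.5136|11⟩

H on qubit 1 mixes each pair of kets that differ only in qubit 1: amplitudes (a, b) of (|…0…⟩, |…1…⟩) become ((a + b)/√2, (a − b)/√2). Kets absent from the input have amplitude 0.
(|00⟩, |01⟩): (a, b) = (0.6873, 0) → (0.486, 0.486)
(|10⟩, |11⟩): (a, b) = (0.7264, 0) → (0.5136, 0.5136)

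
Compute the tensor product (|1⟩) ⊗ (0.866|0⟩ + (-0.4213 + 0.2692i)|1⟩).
0.866|10⟩ + (-0.4213 + 0.2692i)|11⟩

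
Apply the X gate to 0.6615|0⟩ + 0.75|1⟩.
0.75|0⟩ + 0.6615|1⟩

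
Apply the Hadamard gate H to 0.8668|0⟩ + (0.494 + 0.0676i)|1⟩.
(0.9622 + 0.0478i)|0⟩ + (0.2636 - 0.0478i)|1⟩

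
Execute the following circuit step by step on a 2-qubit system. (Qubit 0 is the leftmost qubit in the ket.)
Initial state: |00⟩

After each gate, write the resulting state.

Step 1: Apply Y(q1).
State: i|01⟩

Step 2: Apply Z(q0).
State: i|01⟩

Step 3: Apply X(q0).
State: i|11⟩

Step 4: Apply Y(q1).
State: |10⟩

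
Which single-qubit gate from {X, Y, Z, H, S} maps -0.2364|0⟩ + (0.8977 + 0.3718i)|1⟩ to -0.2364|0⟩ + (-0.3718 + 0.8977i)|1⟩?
S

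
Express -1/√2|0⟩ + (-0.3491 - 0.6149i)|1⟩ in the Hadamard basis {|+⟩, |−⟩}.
(-0.7469 - 0.4348i)|+⟩ + (-0.2531 + 0.4348i)|−⟩

With |ψ⟩ = α|0⟩ + β|1⟩, the Hadamard-basis coefficients are ⟨+|ψ⟩ = (α + β)/√2 and ⟨−|ψ⟩ = (α − β)/√2.
Here α = -1/√2, β = (-0.3491 - 0.6149i): (α + β)/√2 = (-0.7469 - 0.4348i), (α − β)/√2 = (-0.2531 + 0.4348i).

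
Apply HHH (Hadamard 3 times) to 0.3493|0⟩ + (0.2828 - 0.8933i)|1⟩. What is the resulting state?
(0.447 - 0.6317i)|0⟩ + (0.04702 + 0.6317i)|1⟩

H² = I, so H^3 = H: a single Hadamard. With (a, b) = (0.3493, (0.2828 - 0.8933i)), H gives ((a + b)/√2, (a − b)/√2) = ((0.447 - 0.6317i), (0.04702 + 0.6317i)).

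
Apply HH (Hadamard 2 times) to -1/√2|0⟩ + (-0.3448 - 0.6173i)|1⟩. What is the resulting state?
-1/√2|0⟩ + (-0.3448 - 0.6173i)|1⟩

H² = I, so an even number of Hadamards cancels: H^2 = I and the state is unchanged.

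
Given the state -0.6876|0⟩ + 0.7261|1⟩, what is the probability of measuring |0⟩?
0.4728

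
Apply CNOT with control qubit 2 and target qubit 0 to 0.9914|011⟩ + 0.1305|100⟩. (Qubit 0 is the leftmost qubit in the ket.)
0.1305|100⟩ + 0.9914|111⟩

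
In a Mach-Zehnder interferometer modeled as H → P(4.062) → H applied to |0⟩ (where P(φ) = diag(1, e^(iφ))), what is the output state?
(0.1973 - 0.3979i)|0⟩ + (0.8027 + 0.3979i)|1⟩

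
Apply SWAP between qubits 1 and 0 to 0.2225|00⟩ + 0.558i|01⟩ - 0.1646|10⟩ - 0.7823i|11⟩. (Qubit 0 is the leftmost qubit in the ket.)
0.2225|00⟩ - 0.1646|01⟩ + 0.558i|10⟩ - 0.7823i|11⟩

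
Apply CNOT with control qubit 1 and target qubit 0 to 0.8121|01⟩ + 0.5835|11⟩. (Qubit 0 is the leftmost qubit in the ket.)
0.5835|01⟩ + 0.8121|11⟩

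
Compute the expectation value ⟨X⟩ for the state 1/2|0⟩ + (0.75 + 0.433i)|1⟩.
0.75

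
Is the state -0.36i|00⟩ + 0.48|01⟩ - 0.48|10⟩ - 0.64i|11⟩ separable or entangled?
Separable

Writing the state as a|00⟩ + b|01⟩ + c|10⟩ + d|11⟩, it is a product state iff ad − bc = 0.
Here (a, b, c, d) = (-0.36i, 0.48, -0.48, -0.64i): ad − bc = (-0.36i)(-0.64i) − (0.48)(-0.48) = 0, so the state is separable.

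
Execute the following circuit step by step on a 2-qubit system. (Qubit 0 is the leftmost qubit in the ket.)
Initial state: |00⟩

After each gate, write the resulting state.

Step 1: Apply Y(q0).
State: i|10⟩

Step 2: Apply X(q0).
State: i|00⟩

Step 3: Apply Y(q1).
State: -|01⟩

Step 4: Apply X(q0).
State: -|11⟩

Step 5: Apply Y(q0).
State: i|01⟩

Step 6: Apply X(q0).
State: i|11⟩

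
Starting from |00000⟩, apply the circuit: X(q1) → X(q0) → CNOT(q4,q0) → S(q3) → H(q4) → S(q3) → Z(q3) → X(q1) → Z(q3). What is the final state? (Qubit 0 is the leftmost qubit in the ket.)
1/√2|10000⟩ + 1/√2|10001⟩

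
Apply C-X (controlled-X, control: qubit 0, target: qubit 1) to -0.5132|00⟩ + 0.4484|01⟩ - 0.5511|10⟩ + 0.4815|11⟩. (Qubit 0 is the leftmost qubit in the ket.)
-0.5132|00⟩ + 0.4484|01⟩ + 0.4815|10⟩ - 0.5511|11⟩

C-X leaves the control-|0⟩ kets |00⟩, |01⟩ unchanged and applies X to qubit 1 on the control-|1⟩ pair (|10⟩, |11⟩).
X = [[0, 1], [1, 0]].
With a = amp(|10⟩) = -0.5511 and b = amp(|11⟩) = 0.4815:
new amp(|10⟩) = (1)·b = 0.4815
new amp(|11⟩) = (1)·a = -0.5511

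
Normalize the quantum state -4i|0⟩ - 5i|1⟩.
-0.6247i|0⟩ - 0.7809i|1⟩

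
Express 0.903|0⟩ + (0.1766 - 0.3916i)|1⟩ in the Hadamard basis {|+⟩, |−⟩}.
(0.7634 - 0.2769i)|+⟩ + (0.5136 + 0.2769i)|−⟩

With |ψ⟩ = α|0⟩ + β|1⟩, the Hadamard-basis coefficients are ⟨+|ψ⟩ = (α + β)/√2 and ⟨−|ψ⟩ = (α − β)/√2.
Here α = 0.903, β = (0.1766 - 0.3916i): (α + β)/√2 = (0.7634 - 0.2769i), (α − β)/√2 = (0.5136 + 0.2769i).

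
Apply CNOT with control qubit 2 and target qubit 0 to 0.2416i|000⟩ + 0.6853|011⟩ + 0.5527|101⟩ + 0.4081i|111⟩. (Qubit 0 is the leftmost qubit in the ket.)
0.2416i|000⟩ + 0.5527|001⟩ + 0.4081i|011⟩ + 0.6853|111⟩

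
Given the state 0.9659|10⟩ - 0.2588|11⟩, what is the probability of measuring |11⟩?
0.06698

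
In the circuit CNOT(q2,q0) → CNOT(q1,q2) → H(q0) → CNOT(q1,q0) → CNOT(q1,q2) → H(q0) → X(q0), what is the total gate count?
7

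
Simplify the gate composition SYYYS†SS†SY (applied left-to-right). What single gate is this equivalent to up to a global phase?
S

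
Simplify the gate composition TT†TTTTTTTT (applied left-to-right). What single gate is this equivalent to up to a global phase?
I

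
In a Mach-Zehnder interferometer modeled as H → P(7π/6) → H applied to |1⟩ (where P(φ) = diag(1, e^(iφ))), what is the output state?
(0.933 + 0.25i)|0⟩ + (0.06699 - 0.25i)|1⟩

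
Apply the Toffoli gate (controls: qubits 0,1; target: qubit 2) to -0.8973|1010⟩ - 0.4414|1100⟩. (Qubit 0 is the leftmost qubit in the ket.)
-0.8973|1010⟩ - 0.4414|1110⟩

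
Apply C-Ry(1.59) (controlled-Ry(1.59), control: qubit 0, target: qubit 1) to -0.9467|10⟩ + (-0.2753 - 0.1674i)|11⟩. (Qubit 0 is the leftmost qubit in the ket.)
(-0.4664 + 0.1195i)|10⟩ + (-0.8686 - 0.1172i)|11⟩

C-Ry(1.59) leaves the control-|0⟩ kets |00⟩, |01⟩ unchanged and applies Ry(1.59) to qubit 1 on the control-|1⟩ pair (|10⟩, |11⟩).
Ry(1.59) = [[cos(θ/2), −sin(θ/2)], [sin(θ/2), cos(θ/2)]]; θ = 1.59, cos(θ/2) ≈ 0.700285, sin(θ/2) ≈ 0.713864.
With a = amp(|10⟩) = -0.9467 and b = amp(|11⟩) = (-0.2753 - 0.1674i):
new amp(|10⟩) = (0.700285)·a + (-0.713864)·b = (-0.4664 + 0.1195i)
new amp(|11⟩) = (0.713864)·a + (0.700285)·b = (-0.8686 - 0.1172i)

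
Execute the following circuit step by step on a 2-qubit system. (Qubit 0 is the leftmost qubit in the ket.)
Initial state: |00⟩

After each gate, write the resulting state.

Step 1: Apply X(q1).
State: |01⟩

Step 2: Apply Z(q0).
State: |01⟩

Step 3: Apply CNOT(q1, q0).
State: |11⟩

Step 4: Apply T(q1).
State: (1/√2 + (1/√2)i)|11⟩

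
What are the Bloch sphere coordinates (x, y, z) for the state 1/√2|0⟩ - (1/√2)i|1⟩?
(0, -1, 0)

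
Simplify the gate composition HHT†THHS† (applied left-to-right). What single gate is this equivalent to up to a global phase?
S†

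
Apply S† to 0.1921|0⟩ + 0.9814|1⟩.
0.1921|0⟩ - 0.9814i|1⟩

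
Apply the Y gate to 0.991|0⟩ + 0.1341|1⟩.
-0.1341i|0⟩ + 0.991i|1⟩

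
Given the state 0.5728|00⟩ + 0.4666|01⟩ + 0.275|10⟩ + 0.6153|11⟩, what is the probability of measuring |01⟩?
0.2177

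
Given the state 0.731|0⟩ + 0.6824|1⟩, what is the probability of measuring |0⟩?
0.5344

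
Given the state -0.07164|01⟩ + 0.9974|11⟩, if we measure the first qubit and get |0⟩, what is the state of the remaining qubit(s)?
-|1⟩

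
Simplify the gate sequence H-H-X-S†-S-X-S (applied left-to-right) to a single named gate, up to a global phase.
S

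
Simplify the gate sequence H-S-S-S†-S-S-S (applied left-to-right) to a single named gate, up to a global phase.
H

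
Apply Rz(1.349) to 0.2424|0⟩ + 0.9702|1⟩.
(0.1893 - 0.1514i)|0⟩ + (0.7577 + 0.6059i)|1⟩

Rz(1.349) = [[e^(−iθ/2), 0], [0, e^(iθ/2)]] with e^(±iθ/2) = cos(θ/2) ± i·sin(θ/2); θ = 1.349, cos(θ/2) ≈ 0.781019, sin(θ/2) ≈ 0.624507.
With a = amp(|0⟩) = 0.2424 and b = amp(|1⟩) = 0.9702:
new amp(|0⟩) = (0.781019 - 0.624507i)·a = (0.1893 - 0.1514i)
new amp(|1⟩) = (0.781019 + 0.624507i)·b = (0.7577 + 0.6059i)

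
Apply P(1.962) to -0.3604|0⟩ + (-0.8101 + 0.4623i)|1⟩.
-0.3604|0⟩ + (-0.1185 - 0.9252i)|1⟩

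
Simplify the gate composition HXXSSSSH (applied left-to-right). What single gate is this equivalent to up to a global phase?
I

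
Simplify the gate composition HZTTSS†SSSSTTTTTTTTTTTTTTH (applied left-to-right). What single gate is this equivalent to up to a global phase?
X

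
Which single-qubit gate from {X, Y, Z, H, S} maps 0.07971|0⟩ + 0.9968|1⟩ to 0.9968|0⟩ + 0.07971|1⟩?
X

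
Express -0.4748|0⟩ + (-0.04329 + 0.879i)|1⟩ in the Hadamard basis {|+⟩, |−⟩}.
(-0.3663 + 0.6215i)|+⟩ + (-0.3051 - 0.6215i)|−⟩

With |ψ⟩ = α|0⟩ + β|1⟩, the Hadamard-basis coefficients are ⟨+|ψ⟩ = (α + β)/√2 and ⟨−|ψ⟩ = (α − β)/√2.
Here α = -0.4748, β = (-0.04329 + 0.879i): (α + β)/√2 = (-0.3663 + 0.6215i), (α − β)/√2 = (-0.3051 - 0.6215i).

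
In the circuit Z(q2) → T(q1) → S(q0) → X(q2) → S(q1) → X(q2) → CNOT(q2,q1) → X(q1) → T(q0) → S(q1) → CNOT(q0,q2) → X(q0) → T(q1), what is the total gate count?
13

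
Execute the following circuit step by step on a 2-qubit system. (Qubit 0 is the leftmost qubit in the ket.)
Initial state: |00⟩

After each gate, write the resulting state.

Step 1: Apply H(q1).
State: 1/√2|00⟩ + 1/√2|01⟩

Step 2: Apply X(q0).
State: 1/√2|10⟩ + 1/√2|11⟩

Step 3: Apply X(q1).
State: 1/√2|10⟩ + 1/√2|11⟩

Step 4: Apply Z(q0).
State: -1/√2|10⟩ - 1/√2|11⟩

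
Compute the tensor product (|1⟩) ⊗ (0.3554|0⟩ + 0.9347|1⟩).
0.3554|10⟩ + 0.9347|11⟩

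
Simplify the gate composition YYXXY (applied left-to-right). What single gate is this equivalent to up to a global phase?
Y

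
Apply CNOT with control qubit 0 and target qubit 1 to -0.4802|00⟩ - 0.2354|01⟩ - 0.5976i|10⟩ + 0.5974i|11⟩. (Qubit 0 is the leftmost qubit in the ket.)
-0.4802|00⟩ - 0.2354|01⟩ + 0.5974i|10⟩ - 0.5976i|11⟩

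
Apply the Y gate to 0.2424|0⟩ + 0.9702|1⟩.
-0.9702i|0⟩ + 0.2424i|1⟩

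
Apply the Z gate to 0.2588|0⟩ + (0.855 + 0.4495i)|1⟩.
0.2588|0⟩ + (-0.855 - 0.4495i)|1⟩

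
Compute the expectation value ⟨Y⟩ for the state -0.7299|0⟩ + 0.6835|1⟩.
0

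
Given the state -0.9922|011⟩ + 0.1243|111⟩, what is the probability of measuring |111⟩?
0.01545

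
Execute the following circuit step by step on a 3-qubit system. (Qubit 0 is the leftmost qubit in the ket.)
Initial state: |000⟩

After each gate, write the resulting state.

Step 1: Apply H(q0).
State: 1/√2|000⟩ + 1/√2|100⟩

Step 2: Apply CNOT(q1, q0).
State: 1/√2|000⟩ + 1/√2|100⟩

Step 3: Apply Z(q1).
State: 1/√2|000⟩ + 1/√2|100⟩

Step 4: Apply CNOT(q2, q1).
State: 1/√2|000⟩ + 1/√2|100⟩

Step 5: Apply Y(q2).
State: (1/√2)i|001⟩ + (1/√2)i|101⟩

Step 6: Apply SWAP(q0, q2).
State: (1/√2)i|100⟩ + (1/√2)i|101⟩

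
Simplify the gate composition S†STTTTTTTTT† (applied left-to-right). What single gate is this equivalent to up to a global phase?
T†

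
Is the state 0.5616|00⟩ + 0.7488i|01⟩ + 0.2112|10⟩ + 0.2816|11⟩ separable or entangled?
Entangled

Writing the state as a|00⟩ + b|01⟩ + c|10⟩ + d|11⟩, it is a product state iff ad − bc = 0.
Here (a, b, c, d) = (0.5616, 0.7488i, 0.2112, 0.2816): ad − bc = (0.5616)(0.2816) − (0.7488i)(0.2112) = (0.1581 - 0.1581i) ≠ 0, so the state is entangled.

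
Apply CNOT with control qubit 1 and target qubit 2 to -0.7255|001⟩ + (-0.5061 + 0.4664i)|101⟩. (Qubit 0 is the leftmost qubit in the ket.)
-0.7255|001⟩ + (-0.5061 + 0.4664i)|101⟩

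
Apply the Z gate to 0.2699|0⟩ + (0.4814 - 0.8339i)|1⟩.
0.2699|0⟩ + (-0.4814 + 0.8339i)|1⟩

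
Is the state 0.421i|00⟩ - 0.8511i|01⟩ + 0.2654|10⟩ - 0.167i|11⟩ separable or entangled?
Entangled

Writing the state as a|00⟩ + b|01⟩ + c|10⟩ + d|11⟩, it is a product state iff ad − bc = 0.
Here (a, b, c, d) = (0.421i, -0.8511i, 0.2654, -0.167i): ad − bc = (0.421i)(-0.167i) − (-0.8511i)(0.2654) = (0.07031 + 0.2259i) ≠ 0, so the state is entangled.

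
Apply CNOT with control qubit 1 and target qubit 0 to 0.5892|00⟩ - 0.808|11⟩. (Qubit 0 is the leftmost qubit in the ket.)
0.5892|00⟩ - 0.808|01⟩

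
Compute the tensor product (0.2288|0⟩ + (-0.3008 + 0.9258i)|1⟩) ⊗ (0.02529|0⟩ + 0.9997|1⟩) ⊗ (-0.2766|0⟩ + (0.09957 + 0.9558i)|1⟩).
-0.001601|000⟩ + (0.0005761 + 0.005531i)|001⟩ - 0.06327|010⟩ + (0.02277 + 0.2186i)|011⟩ + (0.002104 - 0.006476i)|100⟩ + (-0.02314 - 0.00494i)|101⟩ + (0.08318 - 0.256i)|110⟩ + (-0.9146 - 0.1953i)|111⟩

amp(|b₁b₂…⟩) = product of the factor amplitudes for bits b₁, b₂, …; only kets whose every factor amplitude is nonzero survive.
|000⟩: (0.2288)(0.02529)(-0.2766) = -0.001601
|001⟩: (0.2288)(0.02529)(0.09957 + 0.9558i) = (0.0005761 + 0.005531i)
|010⟩: (0.2288)(0.9997)(-0.2766) = -0.06327
|011⟩: (0.2288)(0.9997)(0.09957 + 0.9558i) = (0.02277 + 0.2186i)
|100⟩: (-0.3008 + 0.9258i)(0.02529)(-0.2766) = (0.002104 - 0.006476i)
|101⟩: (-0.3008 + 0.9258i)(0.02529)(0.09957 + 0.9558i) = (-0.02314 - 0.00494i)
|110⟩: (-0.3008 + 0.9258i)(0.9997)(-0.2766) = (0.08318 - 0.256i)
|111⟩: (-0.3008 + 0.9258i)(0.9997)(0.09957 + 0.9558i) = (-0.9146 - 0.1953i)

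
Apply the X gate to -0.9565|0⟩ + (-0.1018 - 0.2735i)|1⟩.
(-0.1018 - 0.2735i)|0⟩ - 0.9565|1⟩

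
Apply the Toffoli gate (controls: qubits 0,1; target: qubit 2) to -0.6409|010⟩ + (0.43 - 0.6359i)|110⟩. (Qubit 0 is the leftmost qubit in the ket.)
-0.6409|010⟩ + (0.43 - 0.6359i)|111⟩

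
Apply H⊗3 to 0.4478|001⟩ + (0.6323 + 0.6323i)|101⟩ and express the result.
(0.3819 + 0.2236i)|000⟩ + (-0.3819 - 0.2236i)|001⟩ + (0.3819 + 0.2236i)|010⟩ + (-0.3819 - 0.2236i)|011⟩ + (-0.06523 - 0.2236i)|100⟩ + (0.06523 + 0.2236i)|101⟩ + (-0.06523 - 0.2236i)|110⟩ + (0.06523 + 0.2236i)|111⟩

H⊗3 gives amp(|y⟩) = (1/2√2) Σ_x (−1)^(x·y) amp(|x⟩), where x·y is the number of positions in which both x and y have a 1.
|000⟩: (0.4478 + (0.6323 + 0.6323i))/(2√2) = (0.3819 + 0.2236i)
|001⟩: (-0.4478 - (0.6323 + 0.6323i))/(2√2) = (-0.3819 - 0.2236i)
|010⟩: (0.4478 + (0.6323 + 0.6323i))/(2√2) = (0.3819 + 0.2236i)
|011⟩: (-0.4478 - (0.6323 + 0.6323i))/(2√2) = (-0.3819 - 0.2236i)
|100⟩: (0.4478 - (0.6323 + 0.6323i))/(2√2) = (-0.06523 - 0.2236i)
|101⟩: (-0.4478 + (0.6323 + 0.6323i))/(2√2) = (0.06523 + 0.2236i)
|110⟩: (0.4478 - (0.6323 + 0.6323i))/(2√2) = (-0.06523 - 0.2236i)
|111⟩: (-0.4478 + (0.6323 + 0.6323i))/(2√2) = (0.06523 + 0.2236i)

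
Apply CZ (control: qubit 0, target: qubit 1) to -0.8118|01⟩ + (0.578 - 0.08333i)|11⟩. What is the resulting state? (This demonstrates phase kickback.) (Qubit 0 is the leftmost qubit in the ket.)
-0.8118|01⟩ + (-0.578 + 0.08333i)|11⟩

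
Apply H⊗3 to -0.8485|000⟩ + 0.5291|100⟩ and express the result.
-0.1129|000⟩ - 0.1129|001⟩ - 0.1129|010⟩ - 0.1129|011⟩ - 0.4871|100⟩ - 0.4871|101⟩ - 0.4871|110⟩ - 0.4871|111⟩

H⊗3 gives amp(|y⟩) = (1/2√2) Σ_x (−1)^(x·y) amp(|x⟩), where x·y is the number of positions in which both x and y have a 1.
|000⟩: (-0.8485 + 0.5291)/(2√2) = -0.1129
|001⟩: (-0.8485 + 0.5291)/(2√2) = -0.1129
|010⟩: (-0.8485 + 0.5291)/(2√2) = -0.1129
|011⟩: (-0.8485 + 0.5291)/(2√2) = -0.1129
|100⟩: (-0.8485 - 0.5291)/(2√2) = -0.4871
|101⟩: (-0.8485 - 0.5291)/(2√2) = -0.4871
|110⟩: (-0.8485 - 0.5291)/(2√2) = -0.4871
|111⟩: (-0.8485 - 0.5291)/(2√2) = -0.4871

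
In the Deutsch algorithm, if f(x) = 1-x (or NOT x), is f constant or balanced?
Balanced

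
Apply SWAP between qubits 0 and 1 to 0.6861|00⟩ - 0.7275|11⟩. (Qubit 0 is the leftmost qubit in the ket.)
0.6861|00⟩ - 0.7275|11⟩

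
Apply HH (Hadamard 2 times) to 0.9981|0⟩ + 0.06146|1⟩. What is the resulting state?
0.9981|0⟩ + 0.06146|1⟩

H² = I, so an even number of Hadamards cancels: H^2 = I and the state is unchanged.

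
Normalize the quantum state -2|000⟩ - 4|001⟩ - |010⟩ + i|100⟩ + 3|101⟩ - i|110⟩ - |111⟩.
-0.3482|000⟩ - 0.6963|001⟩ - 0.1741|010⟩ + 0.1741i|100⟩ + 0.5222|101⟩ - 0.1741i|110⟩ - 0.1741|111⟩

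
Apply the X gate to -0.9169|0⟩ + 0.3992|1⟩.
0.3992|0⟩ - 0.9169|1⟩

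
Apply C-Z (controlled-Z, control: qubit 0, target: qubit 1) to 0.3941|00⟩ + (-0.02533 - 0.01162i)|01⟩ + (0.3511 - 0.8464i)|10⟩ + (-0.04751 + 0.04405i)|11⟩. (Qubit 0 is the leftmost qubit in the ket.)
0.3941|00⟩ + (-0.02533 - 0.01162i)|01⟩ + (0.3511 - 0.8464i)|10⟩ + (0.04751 - 0.04405i)|11⟩

C-Z leaves the control-|0⟩ kets |00⟩, |01⟩ unchanged and applies Z to qubit 1 on the control-|1⟩ pair (|10⟩, |11⟩).
Z = [[1, 0], [0, -1]].
With a = amp(|10⟩) = (0.3511 - 0.8464i) and b = amp(|11⟩) = (-0.04751 + 0.04405i):
new amp(|10⟩) = (1)·a = (0.3511 - 0.8464i)
new amp(|11⟩) = (-1)·b = (0.04751 - 0.04405i)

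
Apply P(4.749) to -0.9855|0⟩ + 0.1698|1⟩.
-0.9855|0⟩ + (0.006215 - 0.1697i)|1⟩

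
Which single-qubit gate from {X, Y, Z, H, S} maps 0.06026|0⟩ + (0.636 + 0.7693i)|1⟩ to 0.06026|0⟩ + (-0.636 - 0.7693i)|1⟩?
Z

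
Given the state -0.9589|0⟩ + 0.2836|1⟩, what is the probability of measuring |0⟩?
0.9195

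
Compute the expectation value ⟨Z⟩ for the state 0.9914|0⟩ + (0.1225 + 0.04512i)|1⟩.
0.9658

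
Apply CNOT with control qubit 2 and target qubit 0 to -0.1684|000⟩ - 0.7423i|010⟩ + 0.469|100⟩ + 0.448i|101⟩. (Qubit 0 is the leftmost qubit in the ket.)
-0.1684|000⟩ + 0.448i|001⟩ - 0.7423i|010⟩ + 0.469|100⟩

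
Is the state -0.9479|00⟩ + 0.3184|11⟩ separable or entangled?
Entangled

Writing the state as a|00⟩ + b|01⟩ + c|10⟩ + d|11⟩, it is a product state iff ad − bc = 0.
Here (a, b, c, d) = (-0.9479, 0, 0, 0.3184): ad − bc = (-0.9479)(0.3184) − (0)(0) = -0.3018 ≠ 0, so the state is entangled.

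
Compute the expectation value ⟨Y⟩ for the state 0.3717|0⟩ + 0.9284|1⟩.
0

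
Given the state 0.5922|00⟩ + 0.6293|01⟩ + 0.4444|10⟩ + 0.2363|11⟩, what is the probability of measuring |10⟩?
0.1975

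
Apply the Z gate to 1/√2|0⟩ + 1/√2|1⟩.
1/√2|0⟩ - 1/√2|1⟩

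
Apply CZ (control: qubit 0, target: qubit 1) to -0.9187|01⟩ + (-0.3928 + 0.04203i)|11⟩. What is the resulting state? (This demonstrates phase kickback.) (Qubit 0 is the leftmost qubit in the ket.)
-0.9187|01⟩ + (0.3928 - 0.04203i)|11⟩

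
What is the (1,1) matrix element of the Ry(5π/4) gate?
-0.3827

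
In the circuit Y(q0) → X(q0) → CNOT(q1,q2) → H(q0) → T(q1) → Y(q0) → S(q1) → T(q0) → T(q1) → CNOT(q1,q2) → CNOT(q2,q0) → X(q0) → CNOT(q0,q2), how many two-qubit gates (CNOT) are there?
4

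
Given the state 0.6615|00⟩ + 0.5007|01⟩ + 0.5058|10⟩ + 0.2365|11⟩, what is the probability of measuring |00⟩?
0.4376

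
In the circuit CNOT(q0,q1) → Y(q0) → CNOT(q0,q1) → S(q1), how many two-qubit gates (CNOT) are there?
2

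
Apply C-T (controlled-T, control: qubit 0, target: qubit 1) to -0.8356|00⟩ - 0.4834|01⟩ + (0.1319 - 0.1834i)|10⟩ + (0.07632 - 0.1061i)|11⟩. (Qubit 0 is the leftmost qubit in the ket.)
-0.8356|00⟩ - 0.4834|01⟩ + (0.1319 - 0.1834i)|10⟩ + (0.129 - 0.02106i)|11⟩

C-T leaves the control-|0⟩ kets |00⟩, |01⟩ unchanged and applies T to qubit 1 on the control-|1⟩ pair (|10⟩, |11⟩).
T = [[1, 0], [0, (1/√2 + (1/√2)i)]].
With a = amp(|10⟩) = (0.1319 - 0.1834i) and b = amp(|11⟩) = (0.07632 - 0.1061i):
new amp(|10⟩) = (1)·a = (0.1319 - 0.1834i)
new amp(|11⟩) = (1/√2 + (1/√2)i)·b = (0.129 - 0.02106i)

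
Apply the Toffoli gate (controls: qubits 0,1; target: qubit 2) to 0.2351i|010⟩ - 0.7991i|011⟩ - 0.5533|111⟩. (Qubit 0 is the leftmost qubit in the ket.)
0.2351i|010⟩ - 0.7991i|011⟩ - 0.5533|110⟩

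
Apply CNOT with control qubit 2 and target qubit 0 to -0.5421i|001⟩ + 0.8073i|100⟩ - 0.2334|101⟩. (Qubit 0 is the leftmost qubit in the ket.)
-0.2334|001⟩ + 0.8073i|100⟩ - 0.5421i|101⟩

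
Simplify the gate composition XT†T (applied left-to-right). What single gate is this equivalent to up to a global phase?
X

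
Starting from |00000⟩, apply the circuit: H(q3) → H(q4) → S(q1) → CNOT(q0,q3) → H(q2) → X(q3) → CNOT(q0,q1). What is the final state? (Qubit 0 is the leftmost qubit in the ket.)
1/√8|00000⟩ + 1/√8|00001⟩ + 1/√8|00010⟩ + 1/√8|00011⟩ + 1/√8|00100⟩ + 1/√8|00101⟩ + 1/√8|00110⟩ + 1/√8|00111⟩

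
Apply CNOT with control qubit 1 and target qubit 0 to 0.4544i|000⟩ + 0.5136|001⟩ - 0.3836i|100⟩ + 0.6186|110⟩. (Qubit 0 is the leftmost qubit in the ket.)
0.4544i|000⟩ + 0.5136|001⟩ + 0.6186|010⟩ - 0.3836i|100⟩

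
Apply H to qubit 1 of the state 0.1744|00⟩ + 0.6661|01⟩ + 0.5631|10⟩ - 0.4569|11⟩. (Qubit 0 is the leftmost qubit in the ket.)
0.5943|00⟩ - 0.3477|01⟩ + 0.07509|10⟩ + 0.7212|11⟩

H on qubit 1 mixes each pair of kets that differ only in qubit 1: amplitudes (a, b) of (|…0…⟩, |…1…⟩) become ((a + b)/√2, (a − b)/√2). Kets absent from the input have amplitude 0.
(|00⟩, |01⟩): (a, b) = (0.1744, 0.6661) → (0.5943, -0.3477)
(|10⟩, |11⟩): (a, b) = (0.5631, -0.4569) → (0.07509, 0.7212)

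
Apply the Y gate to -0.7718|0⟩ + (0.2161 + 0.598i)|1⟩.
(0.598 - 0.2161i)|0⟩ - 0.7718i|1⟩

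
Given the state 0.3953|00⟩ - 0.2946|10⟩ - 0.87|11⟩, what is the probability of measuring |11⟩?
0.7569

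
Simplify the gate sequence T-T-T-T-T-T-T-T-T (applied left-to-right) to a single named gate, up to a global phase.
T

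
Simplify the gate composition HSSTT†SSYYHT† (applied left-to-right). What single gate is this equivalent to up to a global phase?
T†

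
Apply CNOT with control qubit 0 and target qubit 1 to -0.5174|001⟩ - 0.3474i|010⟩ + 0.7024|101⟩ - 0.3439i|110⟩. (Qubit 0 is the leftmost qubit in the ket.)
-0.5174|001⟩ - 0.3474i|010⟩ - 0.3439i|100⟩ + 0.7024|111⟩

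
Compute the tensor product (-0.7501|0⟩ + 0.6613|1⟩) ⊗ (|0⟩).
-0.7501|00⟩ + 0.6613|10⟩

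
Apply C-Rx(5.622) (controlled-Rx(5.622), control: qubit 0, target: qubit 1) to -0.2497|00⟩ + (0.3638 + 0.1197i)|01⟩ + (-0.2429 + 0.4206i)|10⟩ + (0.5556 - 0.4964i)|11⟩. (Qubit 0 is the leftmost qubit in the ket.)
-0.2497|00⟩ + (0.3638 + 0.1197i)|01⟩ + (0.06861 - 0.5782i)|10⟩ + (-0.389 + 0.5484i)|11⟩

C-Rx(5.622) leaves the control-|0⟩ kets |00⟩, |01⟩ unchanged and applies Rx(5.622) to qubit 1 on the control-|1⟩ pair (|10⟩, |11⟩).
Rx(5.622) = [[cos(θ/2), −i·sin(θ/2)], [−i·sin(θ/2), cos(θ/2)]]; θ = 5.622, cos(θ/2) ≈ -0.94585, sin(θ/2) ≈ 0.324604.
With a = amp(|10⟩) = (-0.2429 + 0.4206i) and b = amp(|11⟩) = (0.5556 - 0.4964i):
new amp(|10⟩) = (-0.94585)·a + (-0.324604i)·b = (0.06861 - 0.5782i)
new amp(|11⟩) = (-0.324604i)·a + (-0.94585)·b = (-0.389 + 0.5484i)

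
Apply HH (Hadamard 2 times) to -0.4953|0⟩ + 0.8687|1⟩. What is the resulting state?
-0.4953|0⟩ + 0.8687|1⟩

H² = I, so an even number of Hadamards cancels: H^2 = I and the state is unchanged.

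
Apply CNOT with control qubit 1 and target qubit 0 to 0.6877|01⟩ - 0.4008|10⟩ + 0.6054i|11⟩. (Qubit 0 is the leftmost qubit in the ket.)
0.6054i|01⟩ - 0.4008|10⟩ + 0.6877|11⟩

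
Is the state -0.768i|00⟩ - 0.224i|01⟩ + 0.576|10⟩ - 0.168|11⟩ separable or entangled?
Entangled

Writing the state as a|00⟩ + b|01⟩ + c|10⟩ + d|11⟩, it is a product state iff ad − bc = 0.
Here (a, b, c, d) = (-0.768i, -0.224i, 0.576, -0.168): ad − bc = (-0.768i)(-0.168) − (-0.224i)(0.576) = 0.258i ≠ 0, so the state is entangled.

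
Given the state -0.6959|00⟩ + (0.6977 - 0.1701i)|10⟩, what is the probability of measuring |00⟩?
0.4843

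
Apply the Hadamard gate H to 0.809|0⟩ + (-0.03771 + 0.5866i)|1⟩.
(0.5454 + 0.4148i)|0⟩ + (0.5987 - 0.4148i)|1⟩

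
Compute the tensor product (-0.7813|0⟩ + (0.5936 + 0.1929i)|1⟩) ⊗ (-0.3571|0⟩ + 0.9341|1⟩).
0.279|00⟩ - 0.7298|01⟩ + (-0.212 - 0.06888i)|10⟩ + (0.5545 + 0.1802i)|11⟩

amp(|b₁b₂…⟩) = product of the factor amplitudes for bits b₁, b₂, …; only kets whose every factor amplitude is nonzero survive.
|00⟩: (-0.7813)(-0.3571) = 0.279
|01⟩: (-0.7813)(0.9341) = -0.7298
|10⟩: (0.5936 + 0.1929i)(-0.3571) = (-0.212 - 0.06888i)
|11⟩: (0.5936 + 0.1929i)(0.9341) = (0.5545 + 0.1802i)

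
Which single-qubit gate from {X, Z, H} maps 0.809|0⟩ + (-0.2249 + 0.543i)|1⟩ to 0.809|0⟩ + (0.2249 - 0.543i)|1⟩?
Z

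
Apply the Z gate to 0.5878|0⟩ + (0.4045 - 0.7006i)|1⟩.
0.5878|0⟩ + (-0.4045 + 0.7006i)|1⟩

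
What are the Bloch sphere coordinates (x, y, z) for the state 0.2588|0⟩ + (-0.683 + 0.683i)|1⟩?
(-0.3535, 0.3535, -0.866)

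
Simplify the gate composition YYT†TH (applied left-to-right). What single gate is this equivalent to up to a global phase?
H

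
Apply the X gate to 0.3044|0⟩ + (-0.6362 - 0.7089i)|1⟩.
(-0.6362 - 0.7089i)|0⟩ + 0.3044|1⟩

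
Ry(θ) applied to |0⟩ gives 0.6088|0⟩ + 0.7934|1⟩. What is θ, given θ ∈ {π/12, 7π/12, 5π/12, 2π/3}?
7π/12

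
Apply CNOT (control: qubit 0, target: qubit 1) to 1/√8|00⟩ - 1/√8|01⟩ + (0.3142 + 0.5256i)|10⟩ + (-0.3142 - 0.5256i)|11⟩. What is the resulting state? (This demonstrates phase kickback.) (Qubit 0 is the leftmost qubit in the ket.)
1/√8|00⟩ - 1/√8|01⟩ + (-0.3142 - 0.5256i)|10⟩ + (0.3142 + 0.5256i)|11⟩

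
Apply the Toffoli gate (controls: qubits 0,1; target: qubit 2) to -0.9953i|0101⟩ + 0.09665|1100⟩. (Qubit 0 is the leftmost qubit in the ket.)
-0.9953i|0101⟩ + 0.09665|1110⟩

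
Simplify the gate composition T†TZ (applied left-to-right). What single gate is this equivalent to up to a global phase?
Z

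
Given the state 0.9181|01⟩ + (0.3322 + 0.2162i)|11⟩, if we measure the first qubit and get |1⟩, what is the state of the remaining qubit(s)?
(0.8381 + 0.5455i)|1⟩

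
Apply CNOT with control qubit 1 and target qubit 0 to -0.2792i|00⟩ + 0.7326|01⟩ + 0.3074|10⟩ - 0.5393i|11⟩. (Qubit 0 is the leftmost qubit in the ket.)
-0.2792i|00⟩ - 0.5393i|01⟩ + 0.3074|10⟩ + 0.7326|11⟩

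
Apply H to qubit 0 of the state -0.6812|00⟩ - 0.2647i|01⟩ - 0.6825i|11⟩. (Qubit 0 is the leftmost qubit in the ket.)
-0.4817|00⟩ - 0.6698i|01⟩ - 0.4817|10⟩ + 0.2954i|11⟩

H on qubit 0 mixes each pair of kets that differ only in qubit 0: amplitudes (a, b) of (|…0…⟩, |…1…⟩) become ((a + b)/√2, (a − b)/√2). Kets absent from the input have amplitude 0.
(|00⟩, |10⟩): (a, b) = (-0.6812, 0) → (-0.4817, -0.4817)
(|01⟩, |11⟩): (a, b) = (-0.2647i, -0.6825i) → (-0.6698i, 0.2954i)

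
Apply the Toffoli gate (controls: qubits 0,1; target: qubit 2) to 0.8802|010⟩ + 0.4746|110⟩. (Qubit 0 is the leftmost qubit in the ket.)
0.8802|010⟩ + 0.4746|111⟩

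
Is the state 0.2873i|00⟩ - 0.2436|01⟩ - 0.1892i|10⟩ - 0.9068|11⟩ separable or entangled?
Entangled

Writing the state as a|00⟩ + b|01⟩ + c|10⟩ + d|11⟩, it is a product state iff ad − bc = 0.
Here (a, b, c, d) = (0.2873i, -0.2436, -0.1892i, -0.9068): ad − bc = (0.2873i)(-0.9068) − (-0.2436)(-0.1892i) = -0.3066i ≠ 0, so the state is entangled.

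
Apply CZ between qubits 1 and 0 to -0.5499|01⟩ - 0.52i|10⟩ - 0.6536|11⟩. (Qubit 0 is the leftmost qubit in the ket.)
-0.5499|01⟩ - 0.52i|10⟩ + 0.6536|11⟩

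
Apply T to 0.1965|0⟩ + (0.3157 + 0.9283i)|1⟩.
0.1965|0⟩ + (-0.4332 + 0.8796i)|1⟩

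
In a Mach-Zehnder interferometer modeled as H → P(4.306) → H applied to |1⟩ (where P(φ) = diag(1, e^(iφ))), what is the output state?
(0.6976 + 0.4593i)|0⟩ + (0.3024 - 0.4593i)|1⟩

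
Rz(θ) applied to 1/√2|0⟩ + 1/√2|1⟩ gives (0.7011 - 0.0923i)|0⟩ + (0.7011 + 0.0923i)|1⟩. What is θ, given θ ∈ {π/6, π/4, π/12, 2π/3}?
π/12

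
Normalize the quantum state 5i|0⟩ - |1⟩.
0.9806i|0⟩ - 0.1961|1⟩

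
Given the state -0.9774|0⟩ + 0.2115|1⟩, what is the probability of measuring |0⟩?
0.9553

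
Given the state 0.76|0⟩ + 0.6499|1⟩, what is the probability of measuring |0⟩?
0.5776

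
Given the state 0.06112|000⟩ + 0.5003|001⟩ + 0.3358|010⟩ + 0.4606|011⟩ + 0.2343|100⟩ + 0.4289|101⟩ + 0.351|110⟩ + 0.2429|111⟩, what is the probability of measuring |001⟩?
0.2503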